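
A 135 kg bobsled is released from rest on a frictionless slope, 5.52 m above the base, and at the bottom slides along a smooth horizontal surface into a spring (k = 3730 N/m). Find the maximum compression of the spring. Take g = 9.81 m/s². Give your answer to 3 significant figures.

x = 1.98 m

Gravitational PE at the top equals spring PE at max compression: mgh = ½kx²
x = √(2mgh/k) = √(2 × 135 × 9.81 × 5.52 / 3730) = 1.980 m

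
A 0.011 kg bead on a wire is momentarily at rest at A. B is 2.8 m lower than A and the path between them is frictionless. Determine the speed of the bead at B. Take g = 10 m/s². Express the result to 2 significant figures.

v = 7.5 m/s

Mechanical energy is conserved (no friction): mgh = ½mv²
v = √(2gh) = √(2 × 10 × 2.8) = √56.000 = 7.483 m/s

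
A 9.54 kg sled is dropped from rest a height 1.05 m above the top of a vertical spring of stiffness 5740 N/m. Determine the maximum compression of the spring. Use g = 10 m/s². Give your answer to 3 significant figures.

Take the reference level at the top of the uncompressed spring. At max compression the sled has fallen H + x and is momentarily at rest:
mg(H + x) = ½kx²
½(5740)x² − (9.54)(10)x − (9.54)(10)(1.05) = 0
2870x² − 95.40x − 100.2 = 0
x = [95.40 + √(9101 + 1.1500e+06)]/(2 × 2870) = 0.2042 m

x = 0.204 m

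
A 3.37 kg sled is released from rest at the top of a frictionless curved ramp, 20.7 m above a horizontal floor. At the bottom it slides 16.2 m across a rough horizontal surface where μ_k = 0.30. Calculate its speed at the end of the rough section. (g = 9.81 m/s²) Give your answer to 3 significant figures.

Applying the work–energy principle:
mgh = ½mv² + μ_k m g d
W_f = μ_k mg d = (0.30)(3.37)(9.81)(16.2) = 160.7 J
½mv² = mgh − W_f = 684.34 − 160.7 = 523.67 J
v = √(2 × 523.67/3.37) = 17.63 m/s

v = 17.6 m/s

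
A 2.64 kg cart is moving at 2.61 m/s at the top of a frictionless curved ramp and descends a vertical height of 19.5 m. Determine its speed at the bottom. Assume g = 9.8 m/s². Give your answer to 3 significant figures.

v = 19.7 m/s

Mechanical energy is conserved (no friction): ½mv₀² + mgh = ½mv²
v² = v₀² + 2gh = (2.61)² + 2(9.8)(19.5) = 389.01
v = √389.01 = 19.72 m/s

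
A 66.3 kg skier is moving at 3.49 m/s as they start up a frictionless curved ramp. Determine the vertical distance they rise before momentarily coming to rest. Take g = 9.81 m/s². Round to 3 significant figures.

h = 0.621 m

By energy conservation, ½mv² = mgh
h = v²/(2g) = 3.49²/(2 × 9.81) = 0.6208 m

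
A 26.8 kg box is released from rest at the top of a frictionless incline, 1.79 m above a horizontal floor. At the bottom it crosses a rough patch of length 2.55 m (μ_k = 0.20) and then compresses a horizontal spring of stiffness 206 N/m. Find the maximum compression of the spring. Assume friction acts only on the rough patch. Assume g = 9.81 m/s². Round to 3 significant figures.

Initial energy: E₁ = mgh = (26.8)(9.81)(1.79) = 470.61 J
Friction removes W_f = μ_k mg d = (0.20)(26.8)(9.81)(2.55) = 134.1 J
Energy reaching the spring: E = 470.61 − 134.1 = 336.52 J
At max compression ½kx² = E ⇒ x = √(2E/k) = √(2 × 336.52/206) = 1.808 m

x = 1.81 m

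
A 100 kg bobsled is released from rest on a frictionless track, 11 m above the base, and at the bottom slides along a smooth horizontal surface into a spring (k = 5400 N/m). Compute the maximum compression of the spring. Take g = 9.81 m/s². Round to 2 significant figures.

x = 2.0 m

At max compression the bobsled is momentarily at rest: mgh = ½kx²
x = √(2mgh/k) = √(2 × 100 × 9.81 × 11 / 5400) = 1.999 m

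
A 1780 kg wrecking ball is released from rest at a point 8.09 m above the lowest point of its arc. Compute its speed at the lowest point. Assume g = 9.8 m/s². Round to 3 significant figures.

Energy conservation between the two points: mgh = ½mv²
v = √(2gh) = √(2 × 9.8 × 8.09) = √158.56 = 12.59 m/s

v = 12.6 m/s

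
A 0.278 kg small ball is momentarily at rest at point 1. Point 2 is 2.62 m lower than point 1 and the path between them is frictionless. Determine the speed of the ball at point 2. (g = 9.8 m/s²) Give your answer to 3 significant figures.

v = 7.17 m/s

Equating total energy at the two states: mgh = ½mv²
The mass cancels from both sides.
v = √(2gh) = √(2 × 9.8 × 2.62) = √51.352 = 7.166 m/s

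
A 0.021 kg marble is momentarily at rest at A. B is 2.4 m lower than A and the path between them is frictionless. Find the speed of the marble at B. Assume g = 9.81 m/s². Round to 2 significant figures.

v = 6.9 m/s

By conservation of mechanical energy, mgh = ½mv²
The mass cancels from both sides.
v = √(2gh) = √(2 × 9.81 × 2.4) = √47.088 = 6.862 m/s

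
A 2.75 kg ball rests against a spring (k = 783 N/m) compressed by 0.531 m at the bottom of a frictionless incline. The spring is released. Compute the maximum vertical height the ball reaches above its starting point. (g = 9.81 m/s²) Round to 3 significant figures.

Energy conservation from release to the highest point: ½kx² = mgh
h = kx²/(2mg) = (783)(0.531)²/(2 × 2.75 × 9.81) = 4.092 m

h = 4.09 m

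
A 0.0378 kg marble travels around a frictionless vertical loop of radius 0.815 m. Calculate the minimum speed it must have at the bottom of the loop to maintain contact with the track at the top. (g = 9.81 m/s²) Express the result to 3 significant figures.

v = 6.32 m/s

At the top: mg = mv_top²/r ⇒ v_top² = gr = 7.995 m²/s²
Energy from bottom to top (height 2r): ½mv_bot² = ½mv_top² + mg(2r)
v_bot² = gr + 4gr = 5gr = 39.98
v_bot = √(5gr) = 6.323 m/s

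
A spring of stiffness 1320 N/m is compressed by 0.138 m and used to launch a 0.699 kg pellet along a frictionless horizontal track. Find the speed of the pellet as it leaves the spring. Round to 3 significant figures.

v = 6.00 m/s

Conservation of energy: ½kx² = ½mv²
v = x√(k/m) = 0.138 × √(1320/0.699) = 5.997 m/s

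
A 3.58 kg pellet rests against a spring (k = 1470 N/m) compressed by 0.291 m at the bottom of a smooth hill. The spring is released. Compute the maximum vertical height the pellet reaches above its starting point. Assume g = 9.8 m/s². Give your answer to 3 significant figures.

Energy conservation from release to the highest point: ½kx² = mgh
h = kx²/(2mg) = (1470)(0.291)²/(2 × 3.58 × 9.8) = 1.774 m

h = 1.77 m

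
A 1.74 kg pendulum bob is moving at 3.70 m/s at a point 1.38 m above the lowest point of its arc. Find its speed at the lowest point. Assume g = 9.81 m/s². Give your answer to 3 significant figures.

v = 6.38 m/s

Energy conservation between the two points: ½mv₀² + mgh = ½mv²
v² = v₀² + 2gh = (3.70)² + 2(9.81)(1.38) = 40.766
v = √40.766 = 6.385 m/s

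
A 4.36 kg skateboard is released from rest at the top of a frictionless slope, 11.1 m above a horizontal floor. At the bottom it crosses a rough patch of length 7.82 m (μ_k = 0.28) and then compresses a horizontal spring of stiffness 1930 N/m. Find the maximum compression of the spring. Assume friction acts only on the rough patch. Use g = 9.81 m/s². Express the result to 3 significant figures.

Initial energy: E₁ = mgh = (4.36)(9.81)(11.1) = 474.76 J
Friction removes W_f = μ_k mg d = (0.28)(4.36)(9.81)(7.82) = 93.65 J
Energy reaching the spring: E = 474.76 − 93.65 = 381.11 J
At max compression ½kx² = E ⇒ x = √(2E/k) = √(2 × 381.11/1930) = 0.6284 m

x = 0.628 m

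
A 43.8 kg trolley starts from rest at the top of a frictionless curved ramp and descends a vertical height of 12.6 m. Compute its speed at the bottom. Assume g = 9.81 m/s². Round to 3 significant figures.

v = 15.7 m/s

Mechanical energy is conserved (no friction): mgh = ½mv²
v = √(2gh) = √(2 × 9.81 × 12.6) = √247.21 = 15.72 m/s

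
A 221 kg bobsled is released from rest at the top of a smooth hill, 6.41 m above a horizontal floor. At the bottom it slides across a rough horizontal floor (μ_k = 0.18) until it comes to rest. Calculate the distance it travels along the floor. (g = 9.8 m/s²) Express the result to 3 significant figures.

d = 35.6 m

Energy bookkeeping (friction removes W_f = μ_k N d):
At rest all PE has been dissipated by friction: mgh = μ_k m g d
d = h/μ_k = 6.41/0.18 = 35.61 m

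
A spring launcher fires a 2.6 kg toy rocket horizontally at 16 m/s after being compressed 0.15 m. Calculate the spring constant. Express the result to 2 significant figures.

k = 30000 N/m

Spring PE at full compression equals KE at release: ½kx² = ½mv²
k = mv²/x² = (2.6)(16)²/(0.15)² = 29582 N/m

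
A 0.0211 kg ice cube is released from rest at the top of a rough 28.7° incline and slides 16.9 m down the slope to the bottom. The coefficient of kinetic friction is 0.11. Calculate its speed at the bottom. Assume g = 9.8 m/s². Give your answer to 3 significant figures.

Taking the bottom as reference, mgh = ½mv² + μ_k N L with h = L sinθ, N = mg cosθ:
mgh = mgL sinθ = (0.0211)(9.8)(16.9)sin28.7° = 1.6782 J
W_f = μ_k mg cosθ · L = (0.11)(0.0211)(9.8)cos28.7°·16.9 = 0.3372 J
½mv² = 1.6782 − 0.3372 = 1.3410 J
v = √(2 × 1.3410/0.0211) = 11.27 m/s

v = 11.3 m/s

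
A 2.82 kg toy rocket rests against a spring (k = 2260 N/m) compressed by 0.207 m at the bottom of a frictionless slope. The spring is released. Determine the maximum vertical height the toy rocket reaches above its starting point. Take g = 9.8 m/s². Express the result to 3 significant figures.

h = 1.75 m

Energy conservation from release to the highest point: ½kx² = mgh
h = kx²/(2mg) = (2260)(0.207)²/(2 × 2.82 × 9.8) = 1.752 m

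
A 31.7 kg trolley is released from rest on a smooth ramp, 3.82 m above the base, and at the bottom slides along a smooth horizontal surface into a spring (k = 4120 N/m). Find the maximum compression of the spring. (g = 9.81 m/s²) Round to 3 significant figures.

At max compression the trolley is momentarily at rest: mgh = ½kx²
x = √(2mgh/k) = √(2 × 31.7 × 9.81 × 3.82 / 4120) = 0.7594 m

x = 0.759 m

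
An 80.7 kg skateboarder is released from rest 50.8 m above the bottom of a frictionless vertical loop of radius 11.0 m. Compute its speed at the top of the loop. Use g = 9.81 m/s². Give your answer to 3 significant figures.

v = 23.8 m/s

Energy conservation: mgh = ½mv_top² + mg(2r)
v_top² = 2g(h − 2r) = 2(9.81)(50.8 − 22.00) = 565.1
v_top = 23.77 m/s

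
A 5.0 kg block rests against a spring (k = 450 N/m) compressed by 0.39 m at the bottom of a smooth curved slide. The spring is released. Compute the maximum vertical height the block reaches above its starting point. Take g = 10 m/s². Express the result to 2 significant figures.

h = 0.68 m

Energy conservation from release to the highest point: ½kx² = mgh
h = kx²/(2mg) = (450)(0.39)²/(2 × 5.0 × 10) = 0.6845 m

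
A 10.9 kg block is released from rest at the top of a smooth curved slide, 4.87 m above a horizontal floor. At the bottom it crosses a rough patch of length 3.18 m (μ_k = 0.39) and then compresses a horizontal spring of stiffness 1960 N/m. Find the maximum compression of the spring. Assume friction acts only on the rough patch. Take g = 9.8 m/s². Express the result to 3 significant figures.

x = 0.629 m

Initial energy: E₁ = mgh = (10.9)(9.8)(4.87) = 520.21 J
Friction removes W_f = μ_k mg d = (0.39)(10.9)(9.8)(3.18) = 132.5 J
Energy reaching the spring: E = 520.21 − 132.5 = 387.74 J
At max compression ½kx² = E ⇒ x = √(2E/k) = √(2 × 387.74/1960) = 0.6290 m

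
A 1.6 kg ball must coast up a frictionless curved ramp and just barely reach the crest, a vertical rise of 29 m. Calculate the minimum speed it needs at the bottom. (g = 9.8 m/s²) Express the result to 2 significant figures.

At the top it is momentarily at rest, so all KE converts to PE: ½mv² = mgh
v = √(2gh) = √(2 × 9.8 × 29) = 23.84 m/s

v = 24 m/s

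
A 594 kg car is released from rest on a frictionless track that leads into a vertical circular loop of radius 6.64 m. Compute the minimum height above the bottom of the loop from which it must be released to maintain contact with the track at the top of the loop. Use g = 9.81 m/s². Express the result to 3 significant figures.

At the top, for minimum speed gravity alone supplies the centripetal force: mg = mv_top²/r ⇒ v_top² = gr = 65.14 m²/s²
Energy conservation from release height h to the top (height 2r): mgh = ½mv_top² + mg(2r)
h = v_top²/(2g) + 2r = r/2 + 2r = 5r/2 = 16.60 m

h = 16.6 m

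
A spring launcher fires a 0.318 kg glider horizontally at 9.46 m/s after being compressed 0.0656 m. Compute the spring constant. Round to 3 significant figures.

Spring PE at full compression equals KE at release: ½kx² = ½mv²
k = mv²/x² = (0.318)(9.46)²/(0.0656)² = 6613 N/m

k = 6610 N/m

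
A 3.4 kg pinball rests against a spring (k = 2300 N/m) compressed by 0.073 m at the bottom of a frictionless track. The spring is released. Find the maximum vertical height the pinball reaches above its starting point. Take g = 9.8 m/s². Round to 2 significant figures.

Energy conservation from release to the highest point: ½kx² = mgh
h = kx²/(2mg) = (2300)(0.073)²/(2 × 3.4 × 9.8) = 0.1839 m

h = 0.18 m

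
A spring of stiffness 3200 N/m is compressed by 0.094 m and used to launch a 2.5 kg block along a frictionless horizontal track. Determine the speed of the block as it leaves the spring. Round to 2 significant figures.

v = 3.4 m/s

Conservation of energy: ½kx² = ½mv²
v = x√(k/m) = 0.094 × √(3200/2.5) = 3.363 m/s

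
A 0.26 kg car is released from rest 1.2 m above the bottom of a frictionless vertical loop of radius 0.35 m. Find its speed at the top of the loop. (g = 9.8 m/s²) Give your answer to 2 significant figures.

v = 3.1 m/s

Energy conservation: mgh = ½mv_top² + mg(2r)
v_top² = 2g(h − 2r) = 2(9.8)(1.2 − 0.7000) = 9.800
v_top = 3.130 m/s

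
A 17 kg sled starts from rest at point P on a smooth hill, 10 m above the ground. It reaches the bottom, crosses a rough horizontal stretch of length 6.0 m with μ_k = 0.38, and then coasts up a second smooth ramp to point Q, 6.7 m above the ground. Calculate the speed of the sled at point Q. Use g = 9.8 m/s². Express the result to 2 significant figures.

Energy at P: mgh₁ = (17)(9.8)(10) = 1666.0 J
Friction loss: W_f = μ_k mg d = 379.8 J
At Q: ½mv² + mgh₂ = mgh₁ − W_f
½mv² = 1666.0 − 379.8 − 1116.2 = 169.93 J
v = √(2 × 169.93/17) = 4.471 m/s

v = 4.5 m/s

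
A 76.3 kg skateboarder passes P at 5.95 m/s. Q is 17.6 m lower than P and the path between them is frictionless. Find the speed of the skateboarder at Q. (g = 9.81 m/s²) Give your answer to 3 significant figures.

Energy conservation between the two points: ½mv₀² + mgh = ½mv²
v² = v₀² + 2gh = (5.95)² + 2(9.81)(17.6) = 380.71
v = √380.71 = 19.51 m/s

v = 19.5 m/s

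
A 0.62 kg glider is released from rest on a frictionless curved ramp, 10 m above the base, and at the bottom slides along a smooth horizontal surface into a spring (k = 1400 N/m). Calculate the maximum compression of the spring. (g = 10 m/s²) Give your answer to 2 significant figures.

Energy conservation (no friction) from release to max compression: mgh = ½kx²
x = √(2mgh/k) = √(2 × 0.62 × 10 × 10 / 1400) = 0.2976 m

x = 0.30 m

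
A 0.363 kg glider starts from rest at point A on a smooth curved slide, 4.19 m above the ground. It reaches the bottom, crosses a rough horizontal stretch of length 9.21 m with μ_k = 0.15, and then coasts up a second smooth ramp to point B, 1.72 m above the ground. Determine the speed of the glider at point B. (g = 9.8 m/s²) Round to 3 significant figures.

v = 4.62 m/s

Energy at A: mgh₁ = (0.363)(9.8)(4.19) = 14.906 J
Friction loss: W_f = μ_k mg d = 4.915 J
At B: ½mv² + mgh₂ = mgh₁ − W_f
½mv² = 14.906 − 4.915 − 6.1187 = 3.8722 J
v = √(2 × 3.8722/0.363) = 4.619 m/s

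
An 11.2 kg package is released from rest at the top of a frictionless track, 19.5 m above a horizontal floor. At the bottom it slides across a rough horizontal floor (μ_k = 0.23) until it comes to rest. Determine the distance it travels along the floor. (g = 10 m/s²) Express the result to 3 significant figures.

Applying the work–energy principle:
At rest all PE has been dissipated by friction: mgh = μ_k m g d
d = h/μ_k = 19.5/0.23 = 84.78 m

d = 84.8 m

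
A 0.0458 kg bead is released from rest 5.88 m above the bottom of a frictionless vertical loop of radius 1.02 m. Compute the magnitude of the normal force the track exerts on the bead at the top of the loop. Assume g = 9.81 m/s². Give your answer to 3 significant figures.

N = 2.93 N

Energy from release to top (height 2r): mgh = ½mv_top² + mg(2r)
v_top² = 2g(h − 2r) = 2(9.81)(5.88 − 2.040) = 75.341 m²/s²
At the top, both N and weight point toward the centre: N + mg = mv_top²/r
N = m(v_top²/r − g) = 0.0458(75.341/1.02 − 9.81) = 2.934 N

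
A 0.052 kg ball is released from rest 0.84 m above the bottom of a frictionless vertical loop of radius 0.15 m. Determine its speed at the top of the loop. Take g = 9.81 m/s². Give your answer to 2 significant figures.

Energy conservation: mgh = ½mv_top² + mg(2r)
v_top² = 2g(h − 2r) = 2(9.81)(0.84 − 0.3000) = 10.59
v_top = 3.255 m/s

v = 3.3 m/s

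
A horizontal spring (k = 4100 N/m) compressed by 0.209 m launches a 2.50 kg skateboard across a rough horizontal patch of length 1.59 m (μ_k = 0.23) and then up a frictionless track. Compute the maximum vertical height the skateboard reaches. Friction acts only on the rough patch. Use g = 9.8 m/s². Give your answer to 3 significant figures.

h = 3.29 m

Spring energy: E₀ = ½kx² = ½(4100)(0.209)² = 89.546 J
Friction: W_f = μ_k mg d = (0.23)(2.50)(9.8)(1.59) = 8.960 J
Energy at base of ramp: E = 89.546 − 8.960 = 80.586 J
At max height all remaining energy is PE: mgh = E ⇒ h = E/(mg) = 80.586/(2.50 × 9.8) = 3.289 m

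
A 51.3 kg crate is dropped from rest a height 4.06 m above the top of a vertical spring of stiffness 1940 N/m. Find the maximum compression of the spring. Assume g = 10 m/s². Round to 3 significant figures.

Measuring PE from the top of the relaxed spring, at max compression the crate has dropped H + x with zero KE, so:
mg(H + x) = ½kx²
½(1940)x² − (51.3)(10)x − (51.3)(10)(4.06) = 0
970.0x² − 513.0x − 2083 = 0
x = [513.0 + √(263169 + 8.0812e+06)]/(2 × 970.0) = 1.753 m

x = 1.75 m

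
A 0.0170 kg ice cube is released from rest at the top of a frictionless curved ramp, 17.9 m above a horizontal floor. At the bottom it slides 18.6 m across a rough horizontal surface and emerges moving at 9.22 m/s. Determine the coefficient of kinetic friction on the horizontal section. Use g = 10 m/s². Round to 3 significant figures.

Energy at the top = energy at the end + work done against friction:
mgh = ½mv² + μ_k m g d
mgh = 3.0430 J; ½mv² = 0.72257 J
W_f = 3.0430 − 0.72257 = 2.320 J
μ_k = W_f/(mg·d) = 2.320/(0.1700 × 18.6) = 0.7338

μ_k = 0.734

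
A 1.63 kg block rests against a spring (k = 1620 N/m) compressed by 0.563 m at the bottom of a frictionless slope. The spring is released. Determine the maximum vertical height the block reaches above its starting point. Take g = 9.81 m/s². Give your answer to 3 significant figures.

All spring PE becomes gravitational PE at the highest point: ½kx² = mgh
h = kx²/(2mg) = (1620)(0.563)²/(2 × 1.63 × 9.81) = 16.06 m

h = 16.1 m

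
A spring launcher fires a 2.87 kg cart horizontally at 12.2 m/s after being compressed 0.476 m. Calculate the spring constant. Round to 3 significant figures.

Spring PE at full compression equals KE at release: ½kx² = ½mv²
k = mv²/x² = (2.87)(12.2)²/(0.476)² = 1885 N/m

k = 1890 N/m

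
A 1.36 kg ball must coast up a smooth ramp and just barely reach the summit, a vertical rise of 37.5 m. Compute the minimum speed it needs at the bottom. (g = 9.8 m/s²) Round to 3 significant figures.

v = 27.1 m/s

At the top it is momentarily at rest, so all KE converts to PE: ½mv² = mgh
v = √(2gh) = √(2 × 9.8 × 37.5) = 27.11 m/s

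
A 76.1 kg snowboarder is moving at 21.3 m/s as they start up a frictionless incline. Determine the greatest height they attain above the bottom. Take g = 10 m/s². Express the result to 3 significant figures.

h = 22.7 m

Setting KE at the bottom equal to PE gained: ½mv² = mgh
h = v²/(2g) = 21.3²/(2 × 10) = 22.68 m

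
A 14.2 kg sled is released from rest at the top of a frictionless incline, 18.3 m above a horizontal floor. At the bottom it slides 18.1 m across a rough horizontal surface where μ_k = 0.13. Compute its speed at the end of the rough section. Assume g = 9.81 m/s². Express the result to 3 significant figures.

v = 17.7 m/s

Energy at the top = energy at the end + work done against friction:
mgh = ½mv² + μ_k m g d
W_f = μ_k mg d = (0.13)(14.2)(9.81)(18.1) = 327.8 J
½mv² = mgh − W_f = 2549.2 − 327.8 = 2221.4 J
v = √(2 × 2221.4/14.2) = 17.69 m/s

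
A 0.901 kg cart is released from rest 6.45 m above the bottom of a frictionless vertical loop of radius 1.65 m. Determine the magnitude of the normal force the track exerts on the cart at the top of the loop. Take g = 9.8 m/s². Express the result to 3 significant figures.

N = 24.9 N

Energy from release to top (height 2r): mgh = ½mv_top² + mg(2r)
v_top² = 2g(h − 2r) = 2(9.8)(6.45 − 3.300) = 61.740 m²/s²
At the top, both N and weight point toward the centre: N + mg = mv_top²/r
N = m(v_top²/r − g) = 0.901(61.740/1.65 − 9.8) = 24.88 N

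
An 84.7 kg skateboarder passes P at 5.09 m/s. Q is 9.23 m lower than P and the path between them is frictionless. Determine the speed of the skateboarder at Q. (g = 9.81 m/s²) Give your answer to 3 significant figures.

v = 14.4 m/s

Equating total energy at the two states: ½mv₀² + mgh = ½mv²
v² = v₀² + 2gh = (5.09)² + 2(9.81)(9.23) = 207.00
v = √207.00 = 14.39 m/s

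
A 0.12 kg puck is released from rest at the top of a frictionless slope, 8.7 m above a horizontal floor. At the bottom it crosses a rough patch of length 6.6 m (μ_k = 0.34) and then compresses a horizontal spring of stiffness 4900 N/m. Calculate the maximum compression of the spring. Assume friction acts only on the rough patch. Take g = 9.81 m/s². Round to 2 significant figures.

x = 0.056 m

Initial energy: E₁ = mgh = (0.12)(9.81)(8.7) = 10.242 J
Friction removes W_f = μ_k mg d = (0.34)(0.12)(9.81)(6.6) = 2.642 J
Energy reaching the spring: E = 10.242 − 2.642 = 7.6000 J
At max compression ½kx² = E ⇒ x = √(2E/k) = √(2 × 7.6000/4900) = 0.05570 m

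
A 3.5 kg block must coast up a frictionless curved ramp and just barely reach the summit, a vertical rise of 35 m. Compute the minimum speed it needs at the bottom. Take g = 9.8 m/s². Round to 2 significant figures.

At the top it is momentarily at rest, so all KE converts to PE: ½mv² = mgh
v = √(2gh) = √(2 × 9.8 × 35) = 26.19 m/s

v = 26 m/s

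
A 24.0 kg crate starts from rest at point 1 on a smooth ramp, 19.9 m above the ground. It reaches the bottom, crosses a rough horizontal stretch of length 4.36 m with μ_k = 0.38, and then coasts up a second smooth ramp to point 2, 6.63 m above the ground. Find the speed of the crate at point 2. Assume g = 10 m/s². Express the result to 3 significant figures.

v = 15.2 m/s

Energy at 1: mgh₁ = (24.0)(10)(19.9) = 4776.0 J
Friction loss: W_f = μ_k mg d = 397.6 J
At 2: ½mv² + mgh₂ = mgh₁ − W_f
½mv² = 4776.0 − 397.6 − 1591.2 = 2787.2 J
v = √(2 × 2787.2/24.0) = 15.24 m/s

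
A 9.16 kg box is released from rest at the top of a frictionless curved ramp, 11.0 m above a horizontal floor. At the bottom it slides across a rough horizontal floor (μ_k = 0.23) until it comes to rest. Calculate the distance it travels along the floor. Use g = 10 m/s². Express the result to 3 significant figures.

Applying the work–energy principle:
At rest all PE has been dissipated by friction: mgh = μ_k m g d
d = h/μ_k = 11.0/0.23 = 47.83 m

d = 47.8 m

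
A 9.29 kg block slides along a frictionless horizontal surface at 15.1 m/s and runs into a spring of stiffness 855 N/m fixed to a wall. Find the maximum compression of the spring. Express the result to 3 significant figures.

x = 1.57 m

At max compression the block is momentarily at rest: ½mv² = ½kx²
x = v√(m/k) = 15.1 × √(9.29/855) = 1.574 m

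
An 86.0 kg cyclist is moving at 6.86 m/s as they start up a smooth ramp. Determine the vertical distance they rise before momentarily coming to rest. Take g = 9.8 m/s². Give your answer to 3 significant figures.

h = 2.40 m

By energy conservation, ½mv² = mgh
h = v²/(2g) = 6.86²/(2 × 9.8) = 2.401 m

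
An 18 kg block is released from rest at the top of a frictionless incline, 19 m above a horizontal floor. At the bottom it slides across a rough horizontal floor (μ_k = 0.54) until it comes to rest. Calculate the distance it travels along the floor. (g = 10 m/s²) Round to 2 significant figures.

Energy bookkeeping (friction removes W_f = μ_k N d):
At rest all PE has been dissipated by friction: mgh = μ_k m g d
d = h/μ_k = 19/0.54 = 35.19 m

d = 35 m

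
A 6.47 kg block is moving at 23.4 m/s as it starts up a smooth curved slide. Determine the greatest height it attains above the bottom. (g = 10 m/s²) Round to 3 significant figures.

Setting KE at the bottom equal to PE gained: ½mv² = mgh
h = v²/(2g) = 23.4²/(2 × 10) = 27.38 m

h = 27.4 m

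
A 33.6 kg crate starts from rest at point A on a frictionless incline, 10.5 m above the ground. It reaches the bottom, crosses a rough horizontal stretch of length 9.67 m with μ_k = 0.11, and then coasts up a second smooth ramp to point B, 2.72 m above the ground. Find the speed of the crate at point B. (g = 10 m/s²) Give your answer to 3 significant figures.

v = 11.6 m/s

Energy at A: mgh₁ = (33.6)(10)(10.5) = 3528.0 J
Friction loss: W_f = μ_k mg d = 357.4 J
At B: ½mv² + mgh₂ = mgh₁ − W_f
½mv² = 3528.0 − 357.4 − 913.92 = 2256.7 J
v = √(2 × 2256.7/33.6) = 11.59 m/s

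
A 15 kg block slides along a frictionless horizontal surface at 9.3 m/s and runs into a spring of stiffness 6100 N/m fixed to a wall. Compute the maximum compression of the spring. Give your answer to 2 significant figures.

x = 0.46 m

Conservation of energy between contact and max compression: ½mv² = ½kx²
x = v√(m/k) = 9.3 × √(15/6100) = 0.4612 m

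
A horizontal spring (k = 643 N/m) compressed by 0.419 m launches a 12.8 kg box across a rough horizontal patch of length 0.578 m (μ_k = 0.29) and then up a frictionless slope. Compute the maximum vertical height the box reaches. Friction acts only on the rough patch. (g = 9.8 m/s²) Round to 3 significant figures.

Spring energy: E₀ = ½kx² = ½(643)(0.419)² = 56.443 J
Friction: W_f = μ_k mg d = (0.29)(12.8)(9.8)(0.578) = 21.03 J
Energy at base of ramp: E = 56.443 − 21.03 = 35.417 J
At max height all remaining energy is PE: mgh = E ⇒ h = E/(mg) = 35.417/(12.8 × 9.8) = 0.2823 m

h = 0.282 m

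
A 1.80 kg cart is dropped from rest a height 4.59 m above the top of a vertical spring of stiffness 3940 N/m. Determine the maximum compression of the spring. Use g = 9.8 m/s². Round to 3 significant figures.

Let x be the compression. The total drop is H + x, and the cart is instantaneously at rest at max compression, so energy conservation gives:
mg(H + x) = ½kx²
½(3940)x² − (1.80)(9.8)x − (1.80)(9.8)(4.59) = 0
1970x² − 17.64x − 80.97 = 0
x = [17.64 + √(311.2 + 638025)]/(2 × 1970) = 0.2073 m

x = 0.207 m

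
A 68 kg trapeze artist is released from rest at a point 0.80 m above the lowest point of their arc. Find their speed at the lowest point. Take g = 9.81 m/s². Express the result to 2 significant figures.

v = 4.0 m/s

Mechanical energy is conserved (no friction): mgh = ½mv²
v = √(2gh) = √(2 × 9.81 × 0.80) = √15.696 = 3.962 m/s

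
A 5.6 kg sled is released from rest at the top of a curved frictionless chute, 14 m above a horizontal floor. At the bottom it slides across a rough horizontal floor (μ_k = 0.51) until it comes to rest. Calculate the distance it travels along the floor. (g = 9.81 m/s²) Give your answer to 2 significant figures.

d = 27 m

Applying the work–energy principle:
At rest all PE has been dissipated by friction: mgh = μ_k m g d
d = h/μ_k = 14/0.51 = 27.45 m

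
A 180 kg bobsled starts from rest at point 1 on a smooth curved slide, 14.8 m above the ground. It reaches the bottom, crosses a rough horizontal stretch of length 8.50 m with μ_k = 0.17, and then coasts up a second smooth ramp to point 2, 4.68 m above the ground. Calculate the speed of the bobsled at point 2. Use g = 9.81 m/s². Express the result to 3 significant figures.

v = 13.0 m/s

Energy at 1: mgh₁ = (180)(9.81)(14.8) = 26134 J
Friction loss: W_f = μ_k mg d = 2552 J
At 2: ½mv² + mgh₂ = mgh₁ − W_f
½mv² = 26134 − 2552 − 8263.9 = 15318 J
v = √(2 × 15318/180) = 13.05 m/s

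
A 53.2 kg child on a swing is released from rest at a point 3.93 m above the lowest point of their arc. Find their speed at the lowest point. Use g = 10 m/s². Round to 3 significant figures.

v = 8.87 m/s

Mechanical energy is conserved (no friction): mgh = ½mv²
v = √(2gh) = √(2 × 10 × 3.93) = √78.600 = 8.866 m/s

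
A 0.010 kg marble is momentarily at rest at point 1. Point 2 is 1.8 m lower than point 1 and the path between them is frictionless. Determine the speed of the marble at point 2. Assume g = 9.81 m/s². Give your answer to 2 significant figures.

v = 5.9 m/s

Equating total energy at the two states: mgh = ½mv²
v = √(2gh) = √(2 × 9.81 × 1.8) = √35.316 = 5.943 m/s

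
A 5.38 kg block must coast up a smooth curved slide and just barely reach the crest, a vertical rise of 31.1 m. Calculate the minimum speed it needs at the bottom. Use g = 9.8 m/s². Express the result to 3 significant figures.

At the top it is momentarily at rest, so all KE converts to PE: ½mv² = mgh
v = √(2gh) = √(2 × 9.8 × 31.1) = 24.69 m/s

v = 24.7 m/s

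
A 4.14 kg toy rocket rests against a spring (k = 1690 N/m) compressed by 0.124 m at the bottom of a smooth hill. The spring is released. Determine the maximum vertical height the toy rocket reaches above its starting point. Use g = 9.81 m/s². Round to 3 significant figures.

h = 0.320 m

At maximum height the toy rocket is at rest, so ½kx² = mgh
h = kx²/(2mg) = (1690)(0.124)²/(2 × 4.14 × 9.81) = 0.3199 m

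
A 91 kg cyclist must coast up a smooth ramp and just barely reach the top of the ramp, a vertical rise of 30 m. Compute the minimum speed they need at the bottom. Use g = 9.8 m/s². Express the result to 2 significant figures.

v = 24 m/s

At the top they are momentarily at rest, so all KE converts to PE: ½mv² = mgh
v = √(2gh) = √(2 × 9.8 × 30) = 24.25 m/s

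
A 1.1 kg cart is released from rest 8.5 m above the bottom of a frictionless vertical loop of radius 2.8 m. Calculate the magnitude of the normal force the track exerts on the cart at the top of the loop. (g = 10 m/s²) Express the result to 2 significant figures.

Energy from release to top (height 2r): mgh = ½mv_top² + mg(2r)
v_top² = 2g(h − 2r) = 2(10)(8.5 − 5.600) = 58.000 m²/s²
At the top, both N and weight point toward the centre: N + mg = mv_top²/r
N = m(v_top²/r − g) = 1.1(58.000/2.8 − 10) = 11.79 N

N = 12 N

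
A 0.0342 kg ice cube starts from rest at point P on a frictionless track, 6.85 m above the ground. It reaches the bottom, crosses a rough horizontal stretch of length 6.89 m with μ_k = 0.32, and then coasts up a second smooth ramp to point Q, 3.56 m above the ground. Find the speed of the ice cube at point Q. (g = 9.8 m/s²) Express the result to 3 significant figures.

v = 4.61 m/s

Energy at P: mgh₁ = (0.0342)(9.8)(6.85) = 2.2958 J
Friction loss: W_f = μ_k mg d = 0.7390 J
At Q: ½mv² + mgh₂ = mgh₁ − W_f
½mv² = 2.2958 − 0.7390 − 1.1932 = 0.36372 J
v = √(2 × 0.36372/0.0342) = 4.612 m/s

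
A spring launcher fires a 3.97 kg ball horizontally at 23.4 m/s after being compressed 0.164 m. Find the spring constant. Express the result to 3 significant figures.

Energy stored in the spring equals the launch KE: ½kx² = ½mv²
k = mv²/x² = (3.97)(23.4)²/(0.164)² = 80823 N/m

k = 80800 N/m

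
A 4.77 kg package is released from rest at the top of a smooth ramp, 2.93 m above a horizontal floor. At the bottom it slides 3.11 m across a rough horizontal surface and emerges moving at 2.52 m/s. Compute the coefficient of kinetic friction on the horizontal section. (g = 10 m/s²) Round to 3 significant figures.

Energy bookkeeping (friction removes W_f = μ_k N d):
mgh = ½mv² + μ_k m g d
mgh = 139.76 J; ½mv² = 15.146 J
W_f = 139.76 − 15.146 = 124.6 J
μ_k = W_f/(mg·d) = 124.6/(47.70 × 3.11) = 0.8400

μ_k = 0.840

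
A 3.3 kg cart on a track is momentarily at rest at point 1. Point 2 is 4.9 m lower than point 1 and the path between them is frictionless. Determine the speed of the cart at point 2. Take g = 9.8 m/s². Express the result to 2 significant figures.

Energy conservation between the two points: mgh = ½mv²
v = √(2gh) = √(2 × 9.8 × 4.9) = √96.040 = 9.800 m/s

v = 9.8 m/s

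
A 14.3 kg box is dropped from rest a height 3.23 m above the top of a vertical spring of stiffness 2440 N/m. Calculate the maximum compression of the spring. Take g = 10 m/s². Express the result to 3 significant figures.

x = 0.677 m

Take the reference level at the top of the uncompressed spring. At max compression the box has fallen H + x and is momentarily at rest:
mg(H + x) = ½kx²
½(2440)x² − (14.3)(10)x − (14.3)(10)(3.23) = 0
1220x² − 143.0x − 461.9 = 0
x = [143.0 + √(20449 + 2.2540e+06)]/(2 × 1220) = 0.6767 m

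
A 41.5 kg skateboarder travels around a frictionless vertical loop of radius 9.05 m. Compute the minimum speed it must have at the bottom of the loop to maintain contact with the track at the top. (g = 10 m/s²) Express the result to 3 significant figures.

v = 21.3 m/s

At the top: mg = mv_top²/r ⇒ v_top² = gr = 90.50 m²/s²
Energy from bottom to top (height 2r): ½mv_bot² = ½mv_top² + mg(2r)
v_bot² = gr + 4gr = 5gr = 452.5
v_bot = √(5gr) = 21.27 m/s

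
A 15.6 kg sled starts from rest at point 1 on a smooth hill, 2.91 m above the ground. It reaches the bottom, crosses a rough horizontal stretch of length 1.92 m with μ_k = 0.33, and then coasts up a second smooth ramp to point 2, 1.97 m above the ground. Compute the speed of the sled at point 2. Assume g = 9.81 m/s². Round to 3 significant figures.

Energy at 1: mgh₁ = (15.6)(9.81)(2.91) = 445.33 J
Friction loss: W_f = μ_k mg d = 96.96 J
At 2: ½mv² + mgh₂ = mgh₁ − W_f
½mv² = 445.33 − 96.96 − 301.48 = 46.890 J
v = √(2 × 46.890/15.6) = 2.452 m/s

v = 2.45 m/s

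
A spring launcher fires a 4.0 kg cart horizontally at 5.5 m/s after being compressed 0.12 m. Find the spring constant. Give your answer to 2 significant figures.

k = 8400 N/m

½kx² = ½mv²
k = mv²/x² = (4.0)(5.5)²/(0.12)² = 8403 N/m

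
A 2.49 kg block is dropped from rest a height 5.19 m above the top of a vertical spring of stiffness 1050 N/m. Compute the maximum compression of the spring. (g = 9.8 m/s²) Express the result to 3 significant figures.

Take the reference level at the top of the uncompressed spring. At max compression the block has fallen H + x and is momentarily at rest:
mg(H + x) = ½kx²
½(1050)x² − (2.49)(9.8)x − (2.49)(9.8)(5.19) = 0
525.0x² − 24.40x − 126.6 = 0
x = [24.40 + √(595.5 + 265957)]/(2 × 525.0) = 0.5149 m

x = 0.515 m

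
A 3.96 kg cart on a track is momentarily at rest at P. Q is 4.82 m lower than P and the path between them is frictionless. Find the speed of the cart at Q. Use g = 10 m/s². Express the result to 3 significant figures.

v = 9.82 m/s

By conservation of mechanical energy, mgh = ½mv²
v = √(2gh) = √(2 × 10 × 4.82) = √96.400 = 9.818 m/s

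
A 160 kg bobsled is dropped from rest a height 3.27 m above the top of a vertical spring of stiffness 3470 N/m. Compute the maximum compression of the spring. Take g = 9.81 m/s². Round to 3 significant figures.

x = 2.23 m

Measuring PE from the top of the relaxed spring, at max compression the bobsled has dropped H + x with zero KE, so:
mg(H + x) = ½kx²
½(3470)x² − (160)(9.81)x − (160)(9.81)(3.27) = 0
1735x² − 1570x − 5133 = 0
x = [1570 + √(2.464e+06 + 3.5620e+07)]/(2 × 1735) = 2.231 m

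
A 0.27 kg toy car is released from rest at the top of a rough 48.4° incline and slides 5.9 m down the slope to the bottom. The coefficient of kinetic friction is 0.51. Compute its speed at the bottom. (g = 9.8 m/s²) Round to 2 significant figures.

Energy: mgh = ½mv² + W_f, with h = L sinθ and W_f = μ_k (mg cosθ) L
mgh = mgL sinθ = (0.27)(9.8)(5.9)sin48.4° = 11.674 J
W_f = μ_k mg cosθ · L = (0.51)(0.27)(9.8)cos48.4°·5.9 = 5.286 J
½mv² = 11.674 − 5.286 = 6.3881 J
v = √(2 × 6.3881/0.27) = 6.879 m/s

v = 6.9 m/s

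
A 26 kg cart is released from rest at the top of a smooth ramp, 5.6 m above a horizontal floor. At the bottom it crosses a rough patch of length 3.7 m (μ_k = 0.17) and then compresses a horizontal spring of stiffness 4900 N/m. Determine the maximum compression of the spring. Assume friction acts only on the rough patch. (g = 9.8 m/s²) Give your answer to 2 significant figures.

Initial energy: E₁ = mgh = (26)(9.8)(5.6) = 1426.9 J
Friction removes W_f = μ_k mg d = (0.17)(26)(9.8)(3.7) = 160.3 J
Energy reaching the spring: E = 1426.9 − 160.3 = 1266.6 J
At max compression ½kx² = E ⇒ x = √(2E/k) = √(2 × 1266.6/4900) = 0.7190 m

x = 0.72 m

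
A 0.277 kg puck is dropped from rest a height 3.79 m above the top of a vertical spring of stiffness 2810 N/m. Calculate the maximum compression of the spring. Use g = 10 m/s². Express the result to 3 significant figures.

x = 0.0874 m

Let x be the compression. The total drop is H + x, and the puck is instantaneously at rest at max compression, so energy conservation gives:
mg(H + x) = ½kx²
½(2810)x² − (0.277)(10)x − (0.277)(10)(3.79) = 0
1405x² − 2.770x − 10.50 = 0
x = [2.770 + √(7.673 + 59000)]/(2 × 1405) = 0.08743 m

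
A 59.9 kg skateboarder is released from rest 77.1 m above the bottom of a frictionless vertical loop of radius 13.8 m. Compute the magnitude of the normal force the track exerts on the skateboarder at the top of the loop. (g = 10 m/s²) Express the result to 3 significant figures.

Energy from release to top (height 2r): mgh = ½mv_top² + mg(2r)
v_top² = 2g(h − 2r) = 2(10)(77.1 − 27.60) = 990.00 m²/s²
At the top, both N and weight point toward the centre: N + mg = mv_top²/r
N = m(v_top²/r − g) = 59.9(990.00/13.8 − 10) = 3698 N

N = 3700 N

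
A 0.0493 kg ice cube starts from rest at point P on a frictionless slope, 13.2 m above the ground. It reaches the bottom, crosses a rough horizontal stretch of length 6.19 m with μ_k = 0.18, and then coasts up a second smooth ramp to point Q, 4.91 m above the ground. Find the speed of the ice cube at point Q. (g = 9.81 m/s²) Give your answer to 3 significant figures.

Energy at P: mgh₁ = (0.0493)(9.81)(13.2) = 6.3840 J
Friction loss: W_f = μ_k mg d = 0.5389 J
At Q: ½mv² + mgh₂ = mgh₁ − W_f
½mv² = 6.3840 − 0.5389 − 2.3746 = 3.4705 J
v = √(2 × 3.4705/0.0493) = 11.87 m/s

v = 11.9 m/s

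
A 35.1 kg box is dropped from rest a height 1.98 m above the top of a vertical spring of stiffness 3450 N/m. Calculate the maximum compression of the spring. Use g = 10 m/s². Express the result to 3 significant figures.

Take the reference level at the top of the uncompressed spring. At max compression the box has fallen H + x and is momentarily at rest:
mg(H + x) = ½kx²
½(3450)x² − (35.1)(10)x − (35.1)(10)(1.98) = 0
1725x² − 351.0x − 695.0 = 0
x = [351.0 + √(123201 + 4.7954e+06)]/(2 × 1725) = 0.7446 m

x = 0.745 m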